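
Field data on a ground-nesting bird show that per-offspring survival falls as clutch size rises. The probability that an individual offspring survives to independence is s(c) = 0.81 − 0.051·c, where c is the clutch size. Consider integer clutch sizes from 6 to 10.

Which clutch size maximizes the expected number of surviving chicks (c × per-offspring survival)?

8

Expected surviving chicks = c × s(c):
  c=6: 6 × 0.504 = 3.024
  c=7: 7 × 0.453 = 3.171
  c=8: 8 × 0.402 = 3.216
  c=9: 9 × 0.351 = 3.159
  c=10: 10 × 0.300 = 3.000
Maximum at c = 8 (3.216 surviving chicks).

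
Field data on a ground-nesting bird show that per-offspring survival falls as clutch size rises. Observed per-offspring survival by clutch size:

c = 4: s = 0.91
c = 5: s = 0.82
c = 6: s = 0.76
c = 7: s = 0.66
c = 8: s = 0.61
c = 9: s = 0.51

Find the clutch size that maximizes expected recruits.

8

Expected recruits = c × s(c):
  c=4: 4 × 0.91 = 3.640
  c=5: 5 × 0.82 = 4.100
  c=6: 6 × 0.76 = 4.560
  c=7: 7 × 0.66 = 4.620
  c=8: 8 × 0.61 = 4.880
  c=9: 9 × 0.51 = 4.590
Maximum at c = 8 (4.880 recruits).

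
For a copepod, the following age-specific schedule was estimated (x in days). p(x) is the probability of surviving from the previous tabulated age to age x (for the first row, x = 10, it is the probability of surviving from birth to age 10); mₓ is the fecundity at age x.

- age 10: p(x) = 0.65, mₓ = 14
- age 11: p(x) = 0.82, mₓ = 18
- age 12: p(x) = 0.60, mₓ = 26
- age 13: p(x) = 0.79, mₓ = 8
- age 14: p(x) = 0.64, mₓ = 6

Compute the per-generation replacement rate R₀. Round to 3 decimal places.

30.000

Survivorship from birth: l_x = p_10·p_11·…·p_x.
  l_10 = 0.65000
  l_11 = 0.53300
  l_12 = 0.31980
  l_13 = 0.25264
  l_14 = 0.16169
R₀ = Σ l_x mₓ:
  age 10: 0.65000 × 14 = 9.1000
  age 11: 0.53300 × 18 = 9.5940
  age 12: 0.31980 × 26 = 8.3148
  age 13: 0.25264 × 8 = 2.0211
  age 14: 0.16169 × 6 = 0.9701
R₀ = 9.1000 + 9.5940 + 8.3148 + 2.0211 + 0.9701 = 30.0001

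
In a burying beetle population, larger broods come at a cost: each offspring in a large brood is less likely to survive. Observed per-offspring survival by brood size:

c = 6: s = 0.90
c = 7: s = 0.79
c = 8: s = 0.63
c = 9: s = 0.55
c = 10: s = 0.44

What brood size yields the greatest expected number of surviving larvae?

7

Expected surviving larvae = c × s(c):
  c=6: 6 × 0.90 = 5.400
  c=7: 7 × 0.79 = 5.530
  c=8: 8 × 0.63 = 5.040
  c=9: 9 × 0.55 = 4.950
  c=10: 10 × 0.44 = 4.400
Maximum at c = 7 (5.530 surviving larvae).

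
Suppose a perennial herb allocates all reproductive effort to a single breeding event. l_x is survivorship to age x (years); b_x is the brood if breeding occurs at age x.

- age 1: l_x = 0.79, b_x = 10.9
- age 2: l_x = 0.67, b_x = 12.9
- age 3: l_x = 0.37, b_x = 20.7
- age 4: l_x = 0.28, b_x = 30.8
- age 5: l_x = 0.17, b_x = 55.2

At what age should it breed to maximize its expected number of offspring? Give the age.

Expected offspring if breeding at age x = l_x × b_x:
  age 1: 0.79 × 10.9 = 8.611
  age 2: 0.67 × 12.9 = 8.643
  age 3: 0.37 × 20.7 = 7.659
  age 4: 0.28 × 30.8 = 8.624
  age 5: 0.17 × 55.2 = 9.384
Maximum at age 5 (9.384).

5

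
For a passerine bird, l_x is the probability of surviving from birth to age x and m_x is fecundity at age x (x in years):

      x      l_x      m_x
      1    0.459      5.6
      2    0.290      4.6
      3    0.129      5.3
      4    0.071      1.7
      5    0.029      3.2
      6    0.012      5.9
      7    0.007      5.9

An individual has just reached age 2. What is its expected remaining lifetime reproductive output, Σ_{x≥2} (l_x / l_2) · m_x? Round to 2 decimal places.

l_2 = 0.290. Conditional survival from age 2 to x is l_x / l_2.
  x=2: (0.290/0.290) × 4.6 = 4.6000
  x=3: (0.129/0.290) × 5.3 = 2.3576
  x=4: (0.071/0.290) × 1.7 = 0.4162
  x=5: (0.029/0.290) × 3.2 = 0.3200
  x=6: (0.012/0.290) × 5.9 = 0.2441
  x=7: (0.007/0.290) × 5.9 = 0.1424
Sum = 4.6000 + 2.3576 + 0.4162 + 0.3200 + 0.2441 + 0.1424 = 8.0803

8.08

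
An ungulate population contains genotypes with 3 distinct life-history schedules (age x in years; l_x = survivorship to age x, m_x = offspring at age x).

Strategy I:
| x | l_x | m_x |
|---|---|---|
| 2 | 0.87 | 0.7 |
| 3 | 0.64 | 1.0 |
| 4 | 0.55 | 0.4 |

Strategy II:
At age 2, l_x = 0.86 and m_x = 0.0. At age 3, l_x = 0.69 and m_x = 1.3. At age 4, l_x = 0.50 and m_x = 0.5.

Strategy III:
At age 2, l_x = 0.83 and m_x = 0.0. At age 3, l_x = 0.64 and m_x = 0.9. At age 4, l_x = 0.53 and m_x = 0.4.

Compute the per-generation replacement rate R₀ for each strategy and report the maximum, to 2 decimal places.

Strategy I: R₀ = 0.87×0.7 + 0.64×1.0 + 0.55×0.4 = 1.4690
Strategy II: R₀ = 0.86×0.0 + 0.69×1.3 + 0.50×0.5 = 1.1470
Strategy III: R₀ = 0.83×0.0 + 0.64×0.9 + 0.53×0.4 = 0.7880
Highest R₀: strategy I with 1.4690.

1.47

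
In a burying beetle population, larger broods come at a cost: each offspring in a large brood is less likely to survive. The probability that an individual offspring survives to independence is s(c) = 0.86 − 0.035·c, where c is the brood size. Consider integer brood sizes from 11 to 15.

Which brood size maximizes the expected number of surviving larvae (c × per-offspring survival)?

Expected surviving larvae = c × s(c):
  c=11: 11 × 0.475 = 5.225
  c=12: 12 × 0.440 = 5.280
  c=13: 13 × 0.405 = 5.265
  c=14: 14 × 0.370 = 5.180
  c=15: 15 × 0.335 = 5.025
Maximum at c = 12 (5.280 surviving larvae).

12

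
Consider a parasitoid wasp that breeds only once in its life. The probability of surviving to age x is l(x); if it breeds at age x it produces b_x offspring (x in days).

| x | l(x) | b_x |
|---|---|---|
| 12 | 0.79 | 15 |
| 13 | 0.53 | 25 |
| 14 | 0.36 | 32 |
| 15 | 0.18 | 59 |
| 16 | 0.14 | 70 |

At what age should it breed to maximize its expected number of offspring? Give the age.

Expected offspring if breeding at age x = l(x) × b_x:
  age 12: 0.79 × 15 = 11.850
  age 13: 0.53 × 25 = 13.250
  age 14: 0.36 × 32 = 11.520
  age 15: 0.18 × 59 = 10.620
  age 16: 0.14 × 70 = 9.800
Maximum at age 13 (13.250).

13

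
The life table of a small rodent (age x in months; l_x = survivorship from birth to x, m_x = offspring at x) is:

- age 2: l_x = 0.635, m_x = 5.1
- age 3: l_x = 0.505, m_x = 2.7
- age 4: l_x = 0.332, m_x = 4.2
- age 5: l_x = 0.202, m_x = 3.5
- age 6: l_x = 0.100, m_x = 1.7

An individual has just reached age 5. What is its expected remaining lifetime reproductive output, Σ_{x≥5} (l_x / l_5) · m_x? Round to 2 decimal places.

4.34

l_5 = 0.202. Conditional survival from age 5 to x is l_x / l_5.
  x=5: (0.202/0.202) × 3.5 = 3.5000
  x=6: (0.100/0.202) × 1.7 = 0.8416
Sum = 3.5000 + 0.8416 = 4.3416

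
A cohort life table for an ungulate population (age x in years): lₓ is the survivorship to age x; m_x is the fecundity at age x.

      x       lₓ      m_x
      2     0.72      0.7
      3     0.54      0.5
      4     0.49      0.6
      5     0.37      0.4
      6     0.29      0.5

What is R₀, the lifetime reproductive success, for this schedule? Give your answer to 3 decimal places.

R₀ = Σ lₓ m_x:
  age 2: 0.72 × 0.7 = 0.5040
  age 3: 0.54 × 0.5 = 0.2700
  age 4: 0.49 × 0.6 = 0.2940
  age 5: 0.37 × 0.4 = 0.1480
  age 6: 0.29 × 0.5 = 0.1450
R₀ = 0.5040 + 0.2700 + 0.2940 + 0.1480 + 0.1450 = 1.3610

1.361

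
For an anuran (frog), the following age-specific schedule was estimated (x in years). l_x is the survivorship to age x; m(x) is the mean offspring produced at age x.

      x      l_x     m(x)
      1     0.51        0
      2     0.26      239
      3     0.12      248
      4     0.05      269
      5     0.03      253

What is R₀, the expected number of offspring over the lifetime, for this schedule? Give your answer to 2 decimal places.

R₀ = Σ l_x m(x):
  age 1: 0.51 × 0 = 0.0000
  age 2: 0.26 × 239 = 62.1400
  age 3: 0.12 × 248 = 29.7600
  age 4: 0.05 × 269 = 13.4500
  age 5: 0.03 × 253 = 7.5900
R₀ = 0.0000 + 62.1400 + 29.7600 + 13.4500 + 7.5900 = 112.9400

112.94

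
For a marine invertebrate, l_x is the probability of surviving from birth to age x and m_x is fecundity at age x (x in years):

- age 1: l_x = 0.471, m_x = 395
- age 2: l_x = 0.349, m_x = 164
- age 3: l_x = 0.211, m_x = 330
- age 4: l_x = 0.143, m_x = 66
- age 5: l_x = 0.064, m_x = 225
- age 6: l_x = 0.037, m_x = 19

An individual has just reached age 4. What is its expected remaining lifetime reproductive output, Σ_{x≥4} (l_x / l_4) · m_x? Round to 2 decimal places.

171.62

l_4 = 0.143. Conditional survival from age 4 to x is l_x / l_4.
  x=4: (0.143/0.143) × 66 = 66.0000
  x=5: (0.064/0.143) × 225 = 100.6993
  x=6: (0.037/0.143) × 19 = 4.9161
Sum = 66.0000 + 100.6993 + 4.9161 = 171.6154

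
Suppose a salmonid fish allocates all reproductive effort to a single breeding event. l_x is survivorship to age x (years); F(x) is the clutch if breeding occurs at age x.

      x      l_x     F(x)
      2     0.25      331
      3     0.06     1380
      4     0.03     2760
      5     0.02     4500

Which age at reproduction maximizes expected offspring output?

Expected offspring if breeding at age x = l_x × F(x):
  age 2: 0.25 × 331 = 82.750
  age 3: 0.06 × 1380 = 82.800
  age 4: 0.03 × 2760 = 82.800
  age 5: 0.02 × 4500 = 90.000
Maximum at age 5 (90.000).

5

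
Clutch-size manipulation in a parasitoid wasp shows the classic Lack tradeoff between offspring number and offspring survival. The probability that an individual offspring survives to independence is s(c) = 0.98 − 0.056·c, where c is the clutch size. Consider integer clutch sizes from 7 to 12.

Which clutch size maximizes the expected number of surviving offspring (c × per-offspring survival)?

Expected surviving offspring = c × s(c):
  c=7: 7 × 0.588 = 4.116
  c=8: 8 × 0.532 = 4.256
  c=9: 9 × 0.476 = 4.284
  c=10: 10 × 0.420 = 4.200
  c=11: 11 × 0.364 = 4.004
  c=12: 12 × 0.308 = 3.696
Maximum at c = 9 (4.284 surviving offspring).

9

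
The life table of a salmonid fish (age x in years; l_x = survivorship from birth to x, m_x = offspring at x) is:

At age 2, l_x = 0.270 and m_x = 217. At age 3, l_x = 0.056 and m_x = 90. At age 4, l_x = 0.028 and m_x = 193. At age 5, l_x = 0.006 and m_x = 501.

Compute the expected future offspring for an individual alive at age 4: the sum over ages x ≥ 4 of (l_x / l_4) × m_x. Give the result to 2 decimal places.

l_4 = 0.028. Conditional survival from age 4 to x is l_x / l_4.
  x=4: (0.028/0.028) × 193 = 193.0000
  x=5: (0.006/0.028) × 501 = 107.3571
Sum = 193.0000 + 107.3571 = 300.3571

300.36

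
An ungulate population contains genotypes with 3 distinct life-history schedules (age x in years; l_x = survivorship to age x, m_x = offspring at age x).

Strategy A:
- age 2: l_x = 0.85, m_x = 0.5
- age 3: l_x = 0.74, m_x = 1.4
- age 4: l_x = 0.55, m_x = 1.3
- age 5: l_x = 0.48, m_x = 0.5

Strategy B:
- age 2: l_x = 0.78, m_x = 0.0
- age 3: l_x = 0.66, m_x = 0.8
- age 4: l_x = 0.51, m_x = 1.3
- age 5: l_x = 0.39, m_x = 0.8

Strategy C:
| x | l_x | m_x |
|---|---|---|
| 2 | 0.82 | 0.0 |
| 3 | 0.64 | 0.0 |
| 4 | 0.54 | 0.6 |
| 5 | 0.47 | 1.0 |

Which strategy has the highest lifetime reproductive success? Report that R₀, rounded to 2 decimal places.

Strategy A: R₀ = 0.85×0.5 + 0.74×1.4 + 0.55×1.3 + 0.48×0.5 = 2.4160
Strategy B: R₀ = 0.78×0.0 + 0.66×0.8 + 0.51×1.3 + 0.39×0.8 = 1.5030
Strategy C: R₀ = 0.82×0.0 + 0.64×0.0 + 0.54×0.6 + 0.47×1.0 = 0.7940
Highest R₀: strategy A with 2.4160.

2.42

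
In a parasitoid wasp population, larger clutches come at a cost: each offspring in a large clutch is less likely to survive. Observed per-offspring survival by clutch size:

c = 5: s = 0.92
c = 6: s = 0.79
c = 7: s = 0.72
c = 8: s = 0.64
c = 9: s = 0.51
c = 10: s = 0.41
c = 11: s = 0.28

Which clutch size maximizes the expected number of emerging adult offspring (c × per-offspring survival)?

Expected emerging adult offspring = c × s(c):
  c=5: 5 × 0.92 = 4.600
  c=6: 6 × 0.79 = 4.740
  c=7: 7 × 0.72 = 5.040
  c=8: 8 × 0.64 = 5.120
  c=9: 9 × 0.51 = 4.590
  c=10: 10 × 0.41 = 4.100
  c=11: 11 × 0.28 = 3.080
Maximum at c = 8 (5.120 emerging adult offspring).

8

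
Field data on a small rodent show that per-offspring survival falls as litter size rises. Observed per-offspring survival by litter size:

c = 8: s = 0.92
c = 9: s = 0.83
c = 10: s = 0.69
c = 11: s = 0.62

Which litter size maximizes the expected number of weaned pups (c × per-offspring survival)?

9

Expected weaned pups = c × s(c):
  c=8: 8 × 0.92 = 7.360
  c=9: 9 × 0.83 = 7.470
  c=10: 10 × 0.69 = 6.900
  c=11: 11 × 0.62 = 6.820
Maximum at c = 9 (7.470 weaned pups).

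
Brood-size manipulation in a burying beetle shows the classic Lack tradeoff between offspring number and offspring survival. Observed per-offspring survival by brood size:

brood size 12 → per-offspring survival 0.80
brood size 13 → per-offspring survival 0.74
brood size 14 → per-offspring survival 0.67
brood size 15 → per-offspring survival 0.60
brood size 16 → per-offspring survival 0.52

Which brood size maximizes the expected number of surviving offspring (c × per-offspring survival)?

Expected surviving offspring = c × s(c):
  c=12: 12 × 0.80 = 9.600
  c=13: 13 × 0.74 = 9.620
  c=14: 14 × 0.67 = 9.380
  c=15: 15 × 0.60 = 9.000
  c=16: 16 × 0.52 = 8.320
Maximum at c = 13 (9.620 surviving offspring).

13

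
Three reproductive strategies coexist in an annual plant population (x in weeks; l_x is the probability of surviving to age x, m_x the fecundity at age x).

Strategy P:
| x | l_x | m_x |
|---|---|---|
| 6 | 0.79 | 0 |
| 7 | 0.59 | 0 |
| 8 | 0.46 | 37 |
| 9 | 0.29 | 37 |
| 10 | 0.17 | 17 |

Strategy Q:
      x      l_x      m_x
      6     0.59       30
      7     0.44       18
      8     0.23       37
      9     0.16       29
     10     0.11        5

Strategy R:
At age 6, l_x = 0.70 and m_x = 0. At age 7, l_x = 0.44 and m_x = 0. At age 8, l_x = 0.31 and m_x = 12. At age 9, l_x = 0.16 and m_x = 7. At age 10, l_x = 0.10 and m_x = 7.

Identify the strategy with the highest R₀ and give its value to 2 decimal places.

Strategy P: R₀ = 0.79×0 + 0.59×0 + 0.46×37 + 0.29×37 + 0.17×17 = 30.6400
Strategy Q: R₀ = 0.59×30 + 0.44×18 + 0.23×37 + 0.16×29 + 0.11×5 = 39.3200
Strategy R: R₀ = 0.70×0 + 0.44×0 + 0.31×12 + 0.16×7 + 0.10×7 = 5.5400
Highest R₀: strategy Q with 39.3200.

39.32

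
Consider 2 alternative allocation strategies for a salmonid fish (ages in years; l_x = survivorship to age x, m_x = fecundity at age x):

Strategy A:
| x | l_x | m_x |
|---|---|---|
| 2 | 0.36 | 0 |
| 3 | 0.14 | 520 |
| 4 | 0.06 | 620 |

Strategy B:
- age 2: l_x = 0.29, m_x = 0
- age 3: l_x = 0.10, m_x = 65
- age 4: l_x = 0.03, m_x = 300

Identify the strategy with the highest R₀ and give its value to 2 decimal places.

Strategy A: R₀ = 0.36×0 + 0.14×520 + 0.06×620 = 110.0000
Strategy B: R₀ = 0.29×0 + 0.10×65 + 0.03×300 = 15.5000
Highest R₀: strategy A with 110.0000.

110.00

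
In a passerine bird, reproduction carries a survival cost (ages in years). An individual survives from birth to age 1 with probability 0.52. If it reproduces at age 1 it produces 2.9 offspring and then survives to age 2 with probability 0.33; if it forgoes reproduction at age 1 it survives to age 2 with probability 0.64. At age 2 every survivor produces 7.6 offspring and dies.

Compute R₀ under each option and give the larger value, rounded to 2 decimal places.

breed at age 1: R₀ = 0.52 × (2.9 + 0.33 × 7.6) = 0.52 × 5.4080 = 2.8122
delay to age 2: R₀ = 0.52 × (0.64 × 7.6) = 0.52 × 4.8640 = 2.5293
Higher: breed at age 1 (2.8122).

2.81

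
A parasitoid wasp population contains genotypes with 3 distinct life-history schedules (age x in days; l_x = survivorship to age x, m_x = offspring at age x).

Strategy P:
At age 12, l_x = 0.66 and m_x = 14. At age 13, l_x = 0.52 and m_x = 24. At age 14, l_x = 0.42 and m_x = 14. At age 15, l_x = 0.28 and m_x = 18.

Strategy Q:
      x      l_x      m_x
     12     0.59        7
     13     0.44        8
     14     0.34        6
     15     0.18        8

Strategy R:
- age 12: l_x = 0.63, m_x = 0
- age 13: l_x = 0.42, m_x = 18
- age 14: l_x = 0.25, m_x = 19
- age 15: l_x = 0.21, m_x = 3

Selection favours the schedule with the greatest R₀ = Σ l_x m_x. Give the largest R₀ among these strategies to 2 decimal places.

Strategy P: R₀ = 0.66×14 + 0.52×24 + 0.42×14 + 0.28×18 = 32.6400
Strategy Q: R₀ = 0.59×7 + 0.44×8 + 0.34×6 + 0.18×8 = 11.1300
Strategy R: R₀ = 0.63×0 + 0.42×18 + 0.25×19 + 0.21×3 = 12.9400
Highest R₀: strategy P with 32.6400.

32.64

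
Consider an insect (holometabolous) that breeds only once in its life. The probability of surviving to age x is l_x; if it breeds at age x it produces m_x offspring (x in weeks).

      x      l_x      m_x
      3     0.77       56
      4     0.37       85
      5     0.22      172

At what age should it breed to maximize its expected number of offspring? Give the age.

3

Expected offspring if breeding at age x = l_x × m_x:
  age 3: 0.77 × 56 = 43.120
  age 4: 0.37 × 85 = 31.450
  age 5: 0.22 × 172 = 37.840
Maximum at age 3 (43.120).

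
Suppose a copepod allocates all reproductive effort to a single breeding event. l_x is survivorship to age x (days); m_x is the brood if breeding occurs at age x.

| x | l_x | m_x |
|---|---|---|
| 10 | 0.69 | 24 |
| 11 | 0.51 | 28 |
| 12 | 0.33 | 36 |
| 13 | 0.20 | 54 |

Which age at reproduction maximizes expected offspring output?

10

Expected offspring if breeding at age x = l_x × m_x:
  age 10: 0.69 × 24 = 16.560
  age 11: 0.51 × 28 = 14.280
  age 12: 0.33 × 36 = 11.880
  age 13: 0.20 × 54 = 10.800
Maximum at age 10 (16.560).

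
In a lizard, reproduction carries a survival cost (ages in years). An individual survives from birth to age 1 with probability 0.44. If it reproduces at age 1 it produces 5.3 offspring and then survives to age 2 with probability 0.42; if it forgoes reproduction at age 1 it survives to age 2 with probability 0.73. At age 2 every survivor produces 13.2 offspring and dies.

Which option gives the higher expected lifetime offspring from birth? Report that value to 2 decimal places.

4.77

breed at age 1: R₀ = 0.44 × (5.3 + 0.42 × 13.2) = 0.44 × 10.8440 = 4.7714
delay to age 2: R₀ = 0.44 × (0.73 × 13.2) = 0.44 × 9.6360 = 4.2398
Higher: breed at age 1 (4.7714).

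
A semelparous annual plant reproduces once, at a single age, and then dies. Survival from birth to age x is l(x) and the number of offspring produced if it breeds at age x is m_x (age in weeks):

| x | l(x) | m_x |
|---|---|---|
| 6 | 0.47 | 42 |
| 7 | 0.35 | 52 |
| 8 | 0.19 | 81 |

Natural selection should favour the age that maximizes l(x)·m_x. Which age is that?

6

Expected offspring if breeding at age x = l(x) × m_x:
  age 6: 0.47 × 42 = 19.740
  age 7: 0.35 × 52 = 18.200
  age 8: 0.19 × 81 = 15.390
Maximum at age 6 (19.740).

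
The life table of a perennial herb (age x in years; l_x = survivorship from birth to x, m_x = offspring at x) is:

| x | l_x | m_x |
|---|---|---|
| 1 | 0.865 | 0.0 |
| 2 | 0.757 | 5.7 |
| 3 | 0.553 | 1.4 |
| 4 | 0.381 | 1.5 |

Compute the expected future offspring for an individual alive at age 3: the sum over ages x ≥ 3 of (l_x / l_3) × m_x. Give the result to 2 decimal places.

l_3 = 0.553. Conditional survival from age 3 to x is l_x / l_3.
  x=3: (0.553/0.553) × 1.4 = 1.4000
  x=4: (0.381/0.553) × 1.5 = 1.0335
Sum = 1.4000 + 1.0335 = 2.4335

2.43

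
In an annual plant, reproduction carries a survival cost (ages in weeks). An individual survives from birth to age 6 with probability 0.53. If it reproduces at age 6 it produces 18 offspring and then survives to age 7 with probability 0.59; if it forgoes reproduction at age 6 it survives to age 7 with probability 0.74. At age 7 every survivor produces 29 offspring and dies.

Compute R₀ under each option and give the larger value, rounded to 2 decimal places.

breed at age 6: R₀ = 0.53 × (18 + 0.59 × 29) = 0.53 × 35.1100 = 18.6083
delay to age 7: R₀ = 0.53 × (0.74 × 29) = 0.53 × 21.4600 = 11.3738
Higher: breed at age 6 (18.6083).

18.61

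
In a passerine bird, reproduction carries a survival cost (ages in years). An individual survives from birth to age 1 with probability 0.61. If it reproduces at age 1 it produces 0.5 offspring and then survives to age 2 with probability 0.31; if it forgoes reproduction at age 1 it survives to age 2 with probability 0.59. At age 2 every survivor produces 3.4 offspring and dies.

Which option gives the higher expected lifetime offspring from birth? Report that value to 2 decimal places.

breed at age 1: R₀ = 0.61 × (0.5 + 0.31 × 3.4) = 0.61 × 1.5540 = 0.9479
delay to age 2: R₀ = 0.61 × (0.59 × 3.4) = 0.61 × 2.0060 = 1.2237
Higher: delay to age 2 (1.2237).

1.22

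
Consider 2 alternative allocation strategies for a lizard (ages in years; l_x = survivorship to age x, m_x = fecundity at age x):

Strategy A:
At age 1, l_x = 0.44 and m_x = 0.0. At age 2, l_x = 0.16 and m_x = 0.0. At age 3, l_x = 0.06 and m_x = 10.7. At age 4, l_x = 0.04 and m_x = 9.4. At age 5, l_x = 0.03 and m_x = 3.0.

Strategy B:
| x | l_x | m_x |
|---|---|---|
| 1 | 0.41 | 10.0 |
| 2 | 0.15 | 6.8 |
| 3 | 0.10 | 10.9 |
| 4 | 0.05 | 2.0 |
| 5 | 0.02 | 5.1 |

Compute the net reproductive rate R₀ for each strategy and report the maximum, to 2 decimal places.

6.41

Strategy A: R₀ = 0.44×0.0 + 0.16×0.0 + 0.06×10.7 + 0.04×9.4 + 0.03×3.0 = 1.1080
Strategy B: R₀ = 0.41×10.0 + 0.15×6.8 + 0.10×10.9 + 0.05×2.0 + 0.02×5.1 = 6.4120
Highest R₀: strategy B with 6.4120.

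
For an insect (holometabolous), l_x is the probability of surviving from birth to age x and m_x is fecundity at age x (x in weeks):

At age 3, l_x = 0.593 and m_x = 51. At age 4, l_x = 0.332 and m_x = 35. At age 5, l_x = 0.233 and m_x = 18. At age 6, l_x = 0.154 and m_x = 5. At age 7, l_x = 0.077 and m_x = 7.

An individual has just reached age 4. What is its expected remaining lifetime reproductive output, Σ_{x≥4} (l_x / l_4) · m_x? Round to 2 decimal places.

51.58

l_4 = 0.332. Conditional survival from age 4 to x is l_x / l_4.
  x=4: (0.332/0.332) × 35 = 35.0000
  x=5: (0.233/0.332) × 18 = 12.6325
  x=6: (0.154/0.332) × 5 = 2.3193
  x=7: (0.077/0.332) × 7 = 1.6235
Sum = 35.0000 + 12.6325 + 2.3193 + 1.6235 = 51.5753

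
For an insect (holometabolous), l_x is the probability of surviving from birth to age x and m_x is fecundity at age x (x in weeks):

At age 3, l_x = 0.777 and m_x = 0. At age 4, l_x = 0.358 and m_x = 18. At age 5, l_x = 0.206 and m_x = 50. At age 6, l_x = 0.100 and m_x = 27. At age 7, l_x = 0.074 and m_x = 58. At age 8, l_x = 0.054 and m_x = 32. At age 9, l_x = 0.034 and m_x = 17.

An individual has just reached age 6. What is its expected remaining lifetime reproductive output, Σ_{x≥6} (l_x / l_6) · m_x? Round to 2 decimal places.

l_6 = 0.100. Conditional survival from age 6 to x is l_x / l_6.
  x=6: (0.100/0.100) × 27 = 27.0000
  x=7: (0.074/0.100) × 58 = 42.9200
  x=8: (0.054/0.100) × 32 = 17.2800
  x=9: (0.034/0.100) × 17 = 5.7800
Sum = 27.0000 + 42.9200 + 17.2800 + 5.7800 = 92.9800

92.98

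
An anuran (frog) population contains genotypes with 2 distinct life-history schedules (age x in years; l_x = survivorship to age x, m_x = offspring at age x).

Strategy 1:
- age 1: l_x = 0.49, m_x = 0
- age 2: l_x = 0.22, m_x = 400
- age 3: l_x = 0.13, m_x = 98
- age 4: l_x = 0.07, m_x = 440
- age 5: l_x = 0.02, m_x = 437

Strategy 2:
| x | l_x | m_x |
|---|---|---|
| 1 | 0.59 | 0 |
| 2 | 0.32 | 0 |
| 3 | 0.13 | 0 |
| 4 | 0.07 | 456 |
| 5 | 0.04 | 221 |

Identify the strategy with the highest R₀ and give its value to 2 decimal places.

Strategy 1: R₀ = 0.49×0 + 0.22×400 + 0.13×98 + 0.07×440 + 0.02×437 = 140.2800
Strategy 2: R₀ = 0.59×0 + 0.32×0 + 0.13×0 + 0.07×456 + 0.04×221 = 40.7600
Highest R₀: strategy 1 with 140.2800.

140.28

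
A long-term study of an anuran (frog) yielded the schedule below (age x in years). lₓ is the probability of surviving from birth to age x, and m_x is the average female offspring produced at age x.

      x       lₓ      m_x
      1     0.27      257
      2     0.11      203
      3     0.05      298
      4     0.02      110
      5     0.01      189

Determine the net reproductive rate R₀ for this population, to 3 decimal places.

110.710

R₀ = Σ lₓ m_x:
  age 1: 0.27 × 257 = 69.3900
  age 2: 0.11 × 203 = 22.3300
  age 3: 0.05 × 298 = 14.9000
  age 4: 0.02 × 110 = 2.2000
  age 5: 0.01 × 189 = 1.8900
R₀ = 69.3900 + 22.3300 + 14.9000 + 2.2000 + 1.8900 = 110.7100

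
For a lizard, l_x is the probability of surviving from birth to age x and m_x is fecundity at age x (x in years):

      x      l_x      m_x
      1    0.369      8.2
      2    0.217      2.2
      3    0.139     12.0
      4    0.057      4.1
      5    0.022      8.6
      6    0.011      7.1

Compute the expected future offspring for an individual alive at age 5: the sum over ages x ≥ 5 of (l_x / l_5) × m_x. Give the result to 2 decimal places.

12.15

l_5 = 0.022. Conditional survival from age 5 to x is l_x / l_5.
  x=5: (0.022/0.022) × 8.6 = 8.6000
  x=6: (0.011/0.022) × 7.1 = 3.5500
Sum = 8.6000 + 3.5500 = 12.1500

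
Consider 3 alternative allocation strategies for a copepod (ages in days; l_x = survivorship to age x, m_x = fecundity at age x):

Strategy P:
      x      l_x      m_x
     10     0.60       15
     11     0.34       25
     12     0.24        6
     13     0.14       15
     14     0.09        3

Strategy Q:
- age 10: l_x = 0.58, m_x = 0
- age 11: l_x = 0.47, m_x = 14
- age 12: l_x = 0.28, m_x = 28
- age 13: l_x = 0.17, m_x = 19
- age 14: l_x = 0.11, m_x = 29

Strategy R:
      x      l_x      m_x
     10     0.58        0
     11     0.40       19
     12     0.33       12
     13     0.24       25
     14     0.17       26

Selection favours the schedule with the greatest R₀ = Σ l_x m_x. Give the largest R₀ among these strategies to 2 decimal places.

21.98

Strategy P: R₀ = 0.60×15 + 0.34×25 + 0.24×6 + 0.14×15 + 0.09×3 = 21.3100
Strategy Q: R₀ = 0.58×0 + 0.47×14 + 0.28×28 + 0.17×19 + 0.11×29 = 20.8400
Strategy R: R₀ = 0.58×0 + 0.40×19 + 0.33×12 + 0.24×25 + 0.17×26 = 21.9800
Highest R₀: strategy R with 21.9800.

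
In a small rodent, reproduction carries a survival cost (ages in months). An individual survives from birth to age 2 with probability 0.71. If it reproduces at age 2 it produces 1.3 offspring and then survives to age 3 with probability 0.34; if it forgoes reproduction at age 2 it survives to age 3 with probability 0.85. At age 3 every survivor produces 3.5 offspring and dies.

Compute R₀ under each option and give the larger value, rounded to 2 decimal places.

breed at age 2: R₀ = 0.71 × (1.3 + 0.34 × 3.5) = 0.71 × 2.4900 = 1.7679
delay to age 3: R₀ = 0.71 × (0.85 × 3.5) = 0.71 × 2.9750 = 2.1122
Higher: delay to age 3 (2.1122).

2.11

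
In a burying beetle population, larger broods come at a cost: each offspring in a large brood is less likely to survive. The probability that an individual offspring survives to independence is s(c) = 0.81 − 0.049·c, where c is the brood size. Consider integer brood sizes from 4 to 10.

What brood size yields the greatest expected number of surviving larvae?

Expected surviving larvae = c × s(c):
  c=4: 4 × 0.614 = 2.456
  c=5: 5 × 0.565 = 2.825
  c=6: 6 × 0.516 = 3.096
  c=7: 7 × 0.467 = 3.269
  c=8: 8 × 0.418 = 3.344
  c=9: 9 × 0.369 = 3.321
  c=10: 10 × 0.320 = 3.200
Maximum at c = 8 (3.344 surviving larvae).

8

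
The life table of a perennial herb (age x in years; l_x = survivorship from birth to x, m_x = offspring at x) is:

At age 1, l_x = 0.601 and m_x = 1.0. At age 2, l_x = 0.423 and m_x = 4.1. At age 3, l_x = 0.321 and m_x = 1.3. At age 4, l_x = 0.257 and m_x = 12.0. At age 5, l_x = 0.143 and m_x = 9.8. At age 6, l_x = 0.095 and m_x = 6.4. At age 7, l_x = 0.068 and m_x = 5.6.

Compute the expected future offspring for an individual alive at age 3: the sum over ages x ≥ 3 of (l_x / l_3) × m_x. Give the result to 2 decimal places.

l_3 = 0.321. Conditional survival from age 3 to x is l_x / l_3.
  x=3: (0.321/0.321) × 1.3 = 1.3000
  x=4: (0.257/0.321) × 12.0 = 9.6075
  x=5: (0.143/0.321) × 9.8 = 4.3657
  x=6: (0.095/0.321) × 6.4 = 1.8941
  x=7: (0.068/0.321) × 5.6 = 1.1863
Sum = 1.3000 + 9.6075 + 4.3657 + 1.8941 + 1.1863 = 18.3536

18.35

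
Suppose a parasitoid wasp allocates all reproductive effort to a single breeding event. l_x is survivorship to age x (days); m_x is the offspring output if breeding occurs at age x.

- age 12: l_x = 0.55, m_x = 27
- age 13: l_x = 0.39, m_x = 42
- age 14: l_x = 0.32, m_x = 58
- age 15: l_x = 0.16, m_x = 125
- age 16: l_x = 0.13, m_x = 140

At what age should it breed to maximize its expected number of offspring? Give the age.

15

Expected offspring if breeding at age x = l_x × m_x:
  age 12: 0.55 × 27 = 14.850
  age 13: 0.39 × 42 = 16.380
  age 14: 0.32 × 58 = 18.560
  age 15: 0.16 × 125 = 20.000
  age 16: 0.13 × 140 = 18.200
Maximum at age 15 (20.000).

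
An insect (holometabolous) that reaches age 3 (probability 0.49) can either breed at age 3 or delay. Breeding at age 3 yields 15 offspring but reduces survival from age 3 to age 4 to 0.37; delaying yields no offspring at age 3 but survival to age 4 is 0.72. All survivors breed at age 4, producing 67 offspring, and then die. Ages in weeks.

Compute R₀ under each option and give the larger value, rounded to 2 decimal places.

breed at age 3: R₀ = 0.49 × (15 + 0.37 × 67) = 0.49 × 39.7900 = 19.4971
delay to age 4: R₀ = 0.49 × (0.72 × 67) = 0.49 × 48.2400 = 23.6376
Higher: delay to age 4 (23.6376).

23.64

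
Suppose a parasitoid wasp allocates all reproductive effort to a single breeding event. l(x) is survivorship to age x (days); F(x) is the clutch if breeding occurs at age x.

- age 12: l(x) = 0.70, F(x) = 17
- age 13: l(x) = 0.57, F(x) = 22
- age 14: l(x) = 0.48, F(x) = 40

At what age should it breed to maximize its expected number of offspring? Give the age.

Expected offspring if breeding at age x = l(x) × F(x):
  age 12: 0.70 × 17 = 11.900
  age 13: 0.57 × 22 = 12.540
  age 14: 0.48 × 40 = 19.200
Maximum at age 14 (19.200).

14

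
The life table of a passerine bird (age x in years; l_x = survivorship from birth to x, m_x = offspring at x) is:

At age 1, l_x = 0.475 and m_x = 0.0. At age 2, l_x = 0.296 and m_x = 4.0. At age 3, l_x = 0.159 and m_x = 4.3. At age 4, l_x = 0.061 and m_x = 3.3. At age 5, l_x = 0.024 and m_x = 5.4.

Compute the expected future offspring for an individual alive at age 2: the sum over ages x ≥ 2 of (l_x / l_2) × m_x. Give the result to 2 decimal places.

7.43

l_2 = 0.296. Conditional survival from age 2 to x is l_x / l_2.
  x=2: (0.296/0.296) × 4.0 = 4.0000
  x=3: (0.159/0.296) × 4.3 = 2.3098
  x=4: (0.061/0.296) × 3.3 = 0.6801
  x=5: (0.024/0.296) × 5.4 = 0.4378
Sum = 4.0000 + 2.3098 + 0.6801 + 0.4378 = 7.4277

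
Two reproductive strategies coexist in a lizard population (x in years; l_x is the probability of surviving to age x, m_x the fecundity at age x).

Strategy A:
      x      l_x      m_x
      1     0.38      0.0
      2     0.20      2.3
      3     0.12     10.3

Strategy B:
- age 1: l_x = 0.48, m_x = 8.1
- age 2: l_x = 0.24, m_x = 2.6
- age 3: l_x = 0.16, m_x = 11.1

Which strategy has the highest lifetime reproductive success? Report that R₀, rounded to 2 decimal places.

Strategy A: R₀ = 0.38×0.0 + 0.20×2.3 + 0.12×10.3 = 1.6960
Strategy B: R₀ = 0.48×8.1 + 0.24×2.6 + 0.16×11.1 = 6.2880
Highest R₀: strategy B with 6.2880.

6.29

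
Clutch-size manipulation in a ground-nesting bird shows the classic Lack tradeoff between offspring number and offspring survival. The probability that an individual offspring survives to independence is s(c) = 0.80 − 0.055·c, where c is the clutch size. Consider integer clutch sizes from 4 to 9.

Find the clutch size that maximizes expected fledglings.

7

Expected fledglings = c × s(c):
  c=4: 4 × 0.580 = 2.320
  c=5: 5 × 0.525 = 2.625
  c=6: 6 × 0.470 = 2.820
  c=7: 7 × 0.415 = 2.905
  c=8: 8 × 0.360 = 2.880
  c=9: 9 × 0.305 = 2.745
Maximum at c = 7 (2.905 fledglings).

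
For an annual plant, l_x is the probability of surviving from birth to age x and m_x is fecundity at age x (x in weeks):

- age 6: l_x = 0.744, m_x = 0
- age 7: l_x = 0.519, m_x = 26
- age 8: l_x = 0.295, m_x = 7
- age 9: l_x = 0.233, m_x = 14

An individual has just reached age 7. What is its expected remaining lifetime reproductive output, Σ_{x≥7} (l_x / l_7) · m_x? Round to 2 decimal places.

36.26

l_7 = 0.519. Conditional survival from age 7 to x is l_x / l_7.
  x=7: (0.519/0.519) × 26 = 26.0000
  x=8: (0.295/0.519) × 7 = 3.9788
  x=9: (0.233/0.519) × 14 = 6.2852
Sum = 26.0000 + 3.9788 + 6.2852 = 36.2640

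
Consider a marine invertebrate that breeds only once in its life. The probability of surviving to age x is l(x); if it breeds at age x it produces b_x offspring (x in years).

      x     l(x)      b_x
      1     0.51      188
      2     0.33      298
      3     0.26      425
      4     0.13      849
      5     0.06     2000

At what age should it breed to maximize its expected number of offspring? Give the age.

5

Expected offspring if breeding at age x = l(x) × b_x:
  age 1: 0.51 × 188 = 95.880
  age 2: 0.33 × 298 = 98.340
  age 3: 0.26 × 425 = 110.500
  age 4: 0.13 × 849 = 110.370
  age 5: 0.06 × 2000 = 120.000
Maximum at age 5 (120.000).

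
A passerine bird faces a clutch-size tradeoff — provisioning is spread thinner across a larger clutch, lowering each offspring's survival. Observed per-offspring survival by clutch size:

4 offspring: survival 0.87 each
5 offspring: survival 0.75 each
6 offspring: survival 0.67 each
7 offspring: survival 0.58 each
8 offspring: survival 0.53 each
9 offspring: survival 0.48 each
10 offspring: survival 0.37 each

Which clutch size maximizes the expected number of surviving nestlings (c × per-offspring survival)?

9

Expected surviving nestlings = c × s(c):
  c=4: 4 × 0.87 = 3.480
  c=5: 5 × 0.75 = 3.750
  c=6: 6 × 0.67 = 4.020
  c=7: 7 × 0.58 = 4.060
  c=8: 8 × 0.53 = 4.240
  c=9: 9 × 0.48 = 4.320
  c=10: 10 × 0.37 = 3.700
Maximum at c = 9 (4.320 surviving nestlings).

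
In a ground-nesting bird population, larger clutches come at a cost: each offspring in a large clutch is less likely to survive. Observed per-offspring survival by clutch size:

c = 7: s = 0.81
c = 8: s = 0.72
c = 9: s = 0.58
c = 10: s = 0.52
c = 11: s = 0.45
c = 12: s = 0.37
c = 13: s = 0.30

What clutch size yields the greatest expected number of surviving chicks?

Expected surviving chicks = c × s(c):
  c=7: 7 × 0.81 = 5.670
  c=8: 8 × 0.72 = 5.760
  c=9: 9 × 0.58 = 5.220
  c=10: 10 × 0.52 = 5.200
  c=11: 11 × 0.45 = 4.950
  c=12: 12 × 0.37 = 4.440
  c=13: 13 × 0.30 = 3.900
Maximum at c = 8 (5.760 surviving chicks).

8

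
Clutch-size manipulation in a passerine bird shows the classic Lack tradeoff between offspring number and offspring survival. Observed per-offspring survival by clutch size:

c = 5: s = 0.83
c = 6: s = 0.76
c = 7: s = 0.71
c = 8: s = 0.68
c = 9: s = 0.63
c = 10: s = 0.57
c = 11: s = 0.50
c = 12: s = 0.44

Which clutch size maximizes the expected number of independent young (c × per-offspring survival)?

10

Expected independent young = c × s(c):
  c=5: 5 × 0.83 = 4.150
  c=6: 6 × 0.76 = 4.560
  c=7: 7 × 0.71 = 4.970
  c=8: 8 × 0.68 = 5.440
  c=9: 9 × 0.63 = 5.670
  c=10: 10 × 0.57 = 5.700
  c=11: 11 × 0.50 = 5.500
  c=12: 12 × 0.44 = 5.280
Maximum at c = 10 (5.700 independent young).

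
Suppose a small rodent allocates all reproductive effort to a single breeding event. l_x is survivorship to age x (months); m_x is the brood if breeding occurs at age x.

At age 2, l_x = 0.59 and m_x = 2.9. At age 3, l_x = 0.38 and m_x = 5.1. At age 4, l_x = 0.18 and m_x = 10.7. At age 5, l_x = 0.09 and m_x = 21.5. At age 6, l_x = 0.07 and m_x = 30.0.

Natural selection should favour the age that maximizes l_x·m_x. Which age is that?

6

Expected offspring if breeding at age x = l_x × m_x:
  age 2: 0.59 × 2.9 = 1.711
  age 3: 0.38 × 5.1 = 1.938
  age 4: 0.18 × 10.7 = 1.926
  age 5: 0.09 × 21.5 = 1.935
  age 6: 0.07 × 30.0 = 2.100
Maximum at age 6 (2.100).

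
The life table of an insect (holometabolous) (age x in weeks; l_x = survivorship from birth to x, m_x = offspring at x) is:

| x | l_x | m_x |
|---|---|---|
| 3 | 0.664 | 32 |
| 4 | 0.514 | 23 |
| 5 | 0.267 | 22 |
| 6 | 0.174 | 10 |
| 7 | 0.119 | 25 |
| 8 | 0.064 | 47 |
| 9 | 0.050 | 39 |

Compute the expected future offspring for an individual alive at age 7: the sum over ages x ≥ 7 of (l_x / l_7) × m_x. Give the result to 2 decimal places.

66.66

l_7 = 0.119. Conditional survival from age 7 to x is l_x / l_7.
  x=7: (0.119/0.119) × 25 = 25.0000
  x=8: (0.064/0.119) × 47 = 25.2773
  x=9: (0.050/0.119) × 39 = 16.3866
Sum = 25.0000 + 25.2773 + 16.3866 = 66.6639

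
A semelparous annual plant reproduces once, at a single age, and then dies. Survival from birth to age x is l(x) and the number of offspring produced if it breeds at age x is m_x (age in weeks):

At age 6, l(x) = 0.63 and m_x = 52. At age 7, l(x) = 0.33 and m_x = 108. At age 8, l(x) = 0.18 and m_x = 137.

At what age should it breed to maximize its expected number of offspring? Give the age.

7

Expected offspring if breeding at age x = l(x) × m_x:
  age 6: 0.63 × 52 = 32.760
  age 7: 0.33 × 108 = 35.640
  age 8: 0.18 × 137 = 24.660
Maximum at age 7 (35.640).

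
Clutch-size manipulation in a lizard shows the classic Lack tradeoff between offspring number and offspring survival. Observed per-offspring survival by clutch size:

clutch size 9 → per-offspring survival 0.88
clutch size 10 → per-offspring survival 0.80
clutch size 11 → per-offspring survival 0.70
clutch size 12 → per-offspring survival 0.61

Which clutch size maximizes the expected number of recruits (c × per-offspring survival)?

Expected recruits = c × s(c):
  c=9: 9 × 0.88 = 7.920
  c=10: 10 × 0.80 = 8.000
  c=11: 11 × 0.70 = 7.700
  c=12: 12 × 0.61 = 7.320
Maximum at c = 10 (8.000 recruits).

10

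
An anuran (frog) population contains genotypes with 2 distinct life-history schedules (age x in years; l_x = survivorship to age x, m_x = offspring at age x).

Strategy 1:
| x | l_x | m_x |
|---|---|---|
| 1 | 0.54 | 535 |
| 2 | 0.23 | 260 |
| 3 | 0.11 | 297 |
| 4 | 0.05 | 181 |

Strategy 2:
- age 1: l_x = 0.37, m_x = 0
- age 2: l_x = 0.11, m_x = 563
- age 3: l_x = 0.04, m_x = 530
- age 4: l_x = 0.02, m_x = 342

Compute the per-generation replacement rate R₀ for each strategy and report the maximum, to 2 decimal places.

Strategy 1: R₀ = 0.54×535 + 0.23×260 + 0.11×297 + 0.05×181 = 390.4200
Strategy 2: R₀ = 0.37×0 + 0.11×563 + 0.04×530 + 0.02×342 = 89.9700
Highest R₀: strategy 1 with 390.4200.

390.42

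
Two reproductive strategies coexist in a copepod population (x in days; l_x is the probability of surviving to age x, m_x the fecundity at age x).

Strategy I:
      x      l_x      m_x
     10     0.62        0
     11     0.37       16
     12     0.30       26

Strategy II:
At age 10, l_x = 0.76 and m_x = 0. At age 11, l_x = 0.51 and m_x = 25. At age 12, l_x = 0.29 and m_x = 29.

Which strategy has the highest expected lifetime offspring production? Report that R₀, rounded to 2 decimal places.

Strategy I: R₀ = 0.62×0 + 0.37×16 + 0.30×26 = 13.7200
Strategy II: R₀ = 0.76×0 + 0.51×25 + 0.29×29 = 21.1600
Highest R₀: strategy II with 21.1600.

21.16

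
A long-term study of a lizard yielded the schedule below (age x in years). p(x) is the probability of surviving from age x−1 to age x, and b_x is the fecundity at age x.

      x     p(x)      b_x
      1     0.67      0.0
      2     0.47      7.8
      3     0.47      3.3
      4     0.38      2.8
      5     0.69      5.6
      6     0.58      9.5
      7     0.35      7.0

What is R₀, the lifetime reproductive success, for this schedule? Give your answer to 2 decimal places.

Survivorship from birth: l_x = p_1·p_2·…·p_x.
  l_1 = 0.67000
  l_2 = 0.31490
  l_3 = 0.14800
  l_4 = 0.05624
  l_5 = 0.03881
  l_6 = 0.02251
  l_7 = 0.00788
R₀ = Σ l_x b_x:
  age 1: 0.67000 × 0.0 = 0.0000
  age 2: 0.31490 × 7.8 = 2.4562
  age 3: 0.14800 × 3.3 = 0.4884
  age 4: 0.05624 × 2.8 = 0.1575
  age 5: 0.03881 × 5.6 = 0.2173
  age 6: 0.02251 × 9.5 = 0.2138
  age 7: 0.00788 × 7.0 = 0.0552
R₀ = 0.0000 + 2.4562 + 0.4884 + 0.1575 + 0.2173 + 0.2138 + 0.0552 = 3.5884

3.59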